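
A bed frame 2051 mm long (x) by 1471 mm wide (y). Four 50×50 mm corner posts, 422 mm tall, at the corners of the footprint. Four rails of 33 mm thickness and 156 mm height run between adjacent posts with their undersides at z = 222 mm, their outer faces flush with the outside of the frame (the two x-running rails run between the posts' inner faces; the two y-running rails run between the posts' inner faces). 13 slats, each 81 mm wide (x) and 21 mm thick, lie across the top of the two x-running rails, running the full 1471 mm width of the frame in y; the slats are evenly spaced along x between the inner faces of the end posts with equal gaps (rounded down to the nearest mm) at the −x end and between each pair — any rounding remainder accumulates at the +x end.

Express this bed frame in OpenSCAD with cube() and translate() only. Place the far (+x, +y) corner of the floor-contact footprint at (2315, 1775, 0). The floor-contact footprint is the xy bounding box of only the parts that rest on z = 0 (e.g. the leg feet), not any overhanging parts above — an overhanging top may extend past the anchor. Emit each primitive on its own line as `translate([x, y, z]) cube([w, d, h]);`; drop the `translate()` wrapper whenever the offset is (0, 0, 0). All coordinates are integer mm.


translate([264, 304, 0]) cube([50, 50, 422]);
translate([264, 1725, 0]) cube([50, 50, 422]);
translate([2265, 304, 0]) cube([50, 50, 422]);
translate([2265, 1725, 0]) cube([50, 50, 422]);
translate([314, 304, 222]) cube([1951, 33, 156]);
translate([314, 1742, 222]) cube([1951, 33, 156]);
translate([264, 354, 222]) cube([33, 1371, 156]);
translate([2282, 354, 222]) cube([33, 1371, 156]);
translate([378, 304, 378]) cube([81, 1471, 21]);
translate([523, 304, 378]) cube([81, 1471, 21]);
translate([668, 304, 378]) cube([81, 1471, 21]);
translate([813, 304, 378]) cube([81, 1471, 21]);
translate([958, 304, 378]) cube([81, 1471, 21]);
translate([1103, 304, 378]) cube([81, 1471, 21]);
translate([1248, 304, 378]) cube([81, 1471, 21]);
translate([1393, 304, 378]) cube([81, 1471, 21]);
translate([1538, 304, 378]) cube([81, 1471, 21]);
translate([1683, 304, 378]) cube([81, 1471, 21]);
translate([1828, 304, 378]) cube([81, 1471, 21]);
translate([1973, 304, 378]) cube([81, 1471, 21]);
translate([2118, 304, 378]) cube([81, 1471, 21]);


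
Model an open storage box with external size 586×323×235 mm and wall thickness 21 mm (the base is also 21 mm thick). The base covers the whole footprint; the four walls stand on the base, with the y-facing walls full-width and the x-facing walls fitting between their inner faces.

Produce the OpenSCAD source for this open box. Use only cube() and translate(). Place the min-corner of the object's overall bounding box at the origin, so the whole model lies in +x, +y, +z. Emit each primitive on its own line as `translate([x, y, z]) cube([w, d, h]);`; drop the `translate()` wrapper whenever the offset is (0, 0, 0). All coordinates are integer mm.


cube([586, 323, 21]);
translate([0, 0, 21]) cube([586, 21, 214]);
translate([0, 302, 21]) cube([586, 21, 214]);
translate([0, 21, 21]) cube([21, 281, 214]);
translate([565, 21, 21]) cube([21, 281, 214]);


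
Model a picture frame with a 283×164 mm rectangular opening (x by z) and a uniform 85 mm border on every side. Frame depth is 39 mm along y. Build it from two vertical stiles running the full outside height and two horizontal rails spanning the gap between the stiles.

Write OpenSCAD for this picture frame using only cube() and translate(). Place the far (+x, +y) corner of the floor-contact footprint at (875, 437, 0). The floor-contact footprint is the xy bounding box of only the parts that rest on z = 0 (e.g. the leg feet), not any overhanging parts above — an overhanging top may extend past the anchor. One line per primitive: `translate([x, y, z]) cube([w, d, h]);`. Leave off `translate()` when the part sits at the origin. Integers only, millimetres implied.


translate([422, 398, 0]) cube([85, 39, 334]);
translate([790, 398, 0]) cube([85, 39, 334]);
translate([507, 398, 0]) cube([283, 39, 85]);
translate([507, 398, 249]) cube([283, 39, 85]);


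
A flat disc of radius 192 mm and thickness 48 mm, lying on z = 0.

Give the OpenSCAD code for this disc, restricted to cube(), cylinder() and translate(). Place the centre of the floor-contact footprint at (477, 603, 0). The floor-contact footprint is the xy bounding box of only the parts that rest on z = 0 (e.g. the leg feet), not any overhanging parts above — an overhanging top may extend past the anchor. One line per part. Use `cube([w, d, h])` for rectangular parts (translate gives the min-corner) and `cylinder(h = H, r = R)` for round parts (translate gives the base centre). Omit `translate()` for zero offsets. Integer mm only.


translate([477, 603, 0]) cylinder(h = 48, r = 192);


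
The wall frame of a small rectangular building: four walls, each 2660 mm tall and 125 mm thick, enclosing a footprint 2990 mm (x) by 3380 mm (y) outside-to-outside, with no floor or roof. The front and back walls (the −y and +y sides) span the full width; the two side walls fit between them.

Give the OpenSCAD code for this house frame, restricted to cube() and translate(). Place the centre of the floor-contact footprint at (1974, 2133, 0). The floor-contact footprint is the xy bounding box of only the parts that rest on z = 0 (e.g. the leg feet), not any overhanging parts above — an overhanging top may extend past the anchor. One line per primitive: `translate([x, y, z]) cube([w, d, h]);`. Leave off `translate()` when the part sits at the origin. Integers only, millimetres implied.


translate([479, 443, 0]) cube([2990, 125, 2660]);
translate([479, 3698, 0]) cube([2990, 125, 2660]);
translate([479, 568, 0]) cube([125, 3130, 2660]);
translate([3344, 568, 0]) cube([125, 3130, 2660]);


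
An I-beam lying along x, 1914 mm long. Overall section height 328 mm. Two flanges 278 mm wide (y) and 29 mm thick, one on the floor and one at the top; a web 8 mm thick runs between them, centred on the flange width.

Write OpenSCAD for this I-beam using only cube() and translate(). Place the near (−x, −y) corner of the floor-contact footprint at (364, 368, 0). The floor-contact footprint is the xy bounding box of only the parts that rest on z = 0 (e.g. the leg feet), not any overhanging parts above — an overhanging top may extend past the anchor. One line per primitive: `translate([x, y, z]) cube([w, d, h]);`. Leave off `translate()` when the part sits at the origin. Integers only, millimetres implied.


translate([364, 368, 0]) cube([1914, 278, 29]);
translate([364, 503, 29]) cube([1914, 8, 270]);
translate([364, 368, 299]) cube([1914, 278, 29]);


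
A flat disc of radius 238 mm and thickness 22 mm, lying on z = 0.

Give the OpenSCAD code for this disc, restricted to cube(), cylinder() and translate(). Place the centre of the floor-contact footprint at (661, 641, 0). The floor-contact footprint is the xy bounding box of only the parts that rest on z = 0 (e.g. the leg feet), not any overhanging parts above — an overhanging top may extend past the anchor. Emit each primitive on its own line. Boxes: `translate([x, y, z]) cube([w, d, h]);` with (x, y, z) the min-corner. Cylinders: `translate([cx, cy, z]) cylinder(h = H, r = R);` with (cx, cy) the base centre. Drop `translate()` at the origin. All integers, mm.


translate([661, 641, 0]) cylinder(h = 22, r = 238);


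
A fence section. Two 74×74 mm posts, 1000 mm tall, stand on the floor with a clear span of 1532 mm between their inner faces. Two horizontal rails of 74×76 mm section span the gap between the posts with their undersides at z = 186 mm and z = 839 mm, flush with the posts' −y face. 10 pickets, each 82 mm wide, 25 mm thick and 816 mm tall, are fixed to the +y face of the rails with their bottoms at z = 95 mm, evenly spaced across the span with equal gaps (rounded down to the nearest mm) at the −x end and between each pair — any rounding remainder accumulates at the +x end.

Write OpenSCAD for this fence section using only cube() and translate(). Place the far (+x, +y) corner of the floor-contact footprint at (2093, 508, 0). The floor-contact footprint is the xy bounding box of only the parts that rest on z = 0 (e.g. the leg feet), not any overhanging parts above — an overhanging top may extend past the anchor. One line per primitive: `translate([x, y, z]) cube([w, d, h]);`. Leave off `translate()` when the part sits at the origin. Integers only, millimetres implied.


translate([413, 434, 0]) cube([74, 74, 1000]);
translate([2019, 434, 0]) cube([74, 74, 1000]);
translate([487, 434, 186]) cube([1532, 74, 76]);
translate([487, 434, 839]) cube([1532, 74, 76]);
translate([551, 508, 95]) cube([82, 25, 816]);
translate([697, 508, 95]) cube([82, 25, 816]);
translate([843, 508, 95]) cube([82, 25, 816]);
translate([989, 508, 95]) cube([82, 25, 816]);
translate([1135, 508, 95]) cube([82, 25, 816]);
translate([1281, 508, 95]) cube([82, 25, 816]);
translate([1427, 508, 95]) cube([82, 25, 816]);
translate([1573, 508, 95]) cube([82, 25, 816]);
translate([1719, 508, 95]) cube([82, 25, 816]);
translate([1865, 508, 95]) cube([82, 25, 816]);


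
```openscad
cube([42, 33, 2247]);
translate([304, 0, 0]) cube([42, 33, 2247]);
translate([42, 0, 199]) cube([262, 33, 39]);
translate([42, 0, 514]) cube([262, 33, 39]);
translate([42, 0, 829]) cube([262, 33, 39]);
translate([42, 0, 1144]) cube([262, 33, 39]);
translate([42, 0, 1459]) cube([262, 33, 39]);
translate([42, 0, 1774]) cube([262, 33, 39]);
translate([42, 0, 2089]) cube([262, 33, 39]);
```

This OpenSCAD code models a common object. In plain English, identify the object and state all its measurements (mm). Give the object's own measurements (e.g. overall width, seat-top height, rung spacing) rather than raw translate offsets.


A straight ladder. Two 42×33 mm vertical rails, 2247 mm tall, stand 346 mm apart (outside-to-outside) with their front faces coplanar on the −y side. 7 rungs, each 33 mm deep and 39 mm tall, span between the inner faces of the rails, front faces flush with the rails. The lowest rung's underside is at z = 199 mm and rungs are spaced 315 mm apart (underside to underside).


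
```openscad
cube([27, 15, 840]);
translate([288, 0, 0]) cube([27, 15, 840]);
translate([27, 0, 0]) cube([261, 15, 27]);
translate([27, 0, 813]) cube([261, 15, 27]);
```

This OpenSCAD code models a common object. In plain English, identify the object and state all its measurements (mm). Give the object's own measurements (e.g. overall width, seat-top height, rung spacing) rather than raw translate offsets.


A rectangular picture frame lying in the x–z plane (depth along y). The opening is 261 mm wide (x) by 786 mm tall (z), surrounded by a border 27 mm wide on all four sides. The frame is 15 mm deep and is made of two full-height vertical stiles with two horizontal rails fitted between them.


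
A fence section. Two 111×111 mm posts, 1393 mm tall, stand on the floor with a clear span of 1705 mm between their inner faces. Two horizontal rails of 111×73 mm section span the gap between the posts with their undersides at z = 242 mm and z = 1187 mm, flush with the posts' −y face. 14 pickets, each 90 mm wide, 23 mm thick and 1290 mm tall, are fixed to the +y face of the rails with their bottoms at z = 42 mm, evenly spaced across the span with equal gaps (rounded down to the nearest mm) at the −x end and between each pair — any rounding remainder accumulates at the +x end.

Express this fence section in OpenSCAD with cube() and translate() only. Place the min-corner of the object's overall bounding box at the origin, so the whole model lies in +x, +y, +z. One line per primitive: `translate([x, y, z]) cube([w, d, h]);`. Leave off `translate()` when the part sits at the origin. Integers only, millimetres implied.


cube([111, 111, 1393]);
translate([1816, 0, 0]) cube([111, 111, 1393]);
translate([111, 0, 242]) cube([1705, 111, 73]);
translate([111, 0, 1187]) cube([1705, 111, 73]);
translate([140, 111, 42]) cube([90, 23, 1290]);
translate([259, 111, 42]) cube([90, 23, 1290]);
translate([378, 111, 42]) cube([90, 23, 1290]);
translate([497, 111, 42]) cube([90, 23, 1290]);
translate([616, 111, 42]) cube([90, 23, 1290]);
translate([735, 111, 42]) cube([90, 23, 1290]);
translate([854, 111, 42]) cube([90, 23, 1290]);
translate([973, 111, 42]) cube([90, 23, 1290]);
translate([1092, 111, 42]) cube([90, 23, 1290]);
translate([1211, 111, 42]) cube([90, 23, 1290]);
translate([1330, 111, 42]) cube([90, 23, 1290]);
translate([1449, 111, 42]) cube([90, 23, 1290]);
translate([1568, 111, 42]) cube([90, 23, 1290]);
translate([1687, 111, 42]) cube([90, 23, 1290]);


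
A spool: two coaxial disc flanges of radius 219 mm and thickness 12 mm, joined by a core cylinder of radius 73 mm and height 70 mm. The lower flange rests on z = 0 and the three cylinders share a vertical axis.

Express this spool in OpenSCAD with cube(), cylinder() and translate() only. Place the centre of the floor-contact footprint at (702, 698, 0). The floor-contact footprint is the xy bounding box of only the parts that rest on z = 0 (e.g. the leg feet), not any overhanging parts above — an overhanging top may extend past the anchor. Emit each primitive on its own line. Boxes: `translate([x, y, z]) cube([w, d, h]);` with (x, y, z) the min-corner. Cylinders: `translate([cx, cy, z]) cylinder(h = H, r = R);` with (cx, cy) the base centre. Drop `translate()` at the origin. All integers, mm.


translate([702, 698, 0]) cylinder(h = 12, r = 219);
translate([702, 698, 12]) cylinder(h = 70, r = 73);
translate([702, 698, 82]) cylinder(h = 12, r = 219);


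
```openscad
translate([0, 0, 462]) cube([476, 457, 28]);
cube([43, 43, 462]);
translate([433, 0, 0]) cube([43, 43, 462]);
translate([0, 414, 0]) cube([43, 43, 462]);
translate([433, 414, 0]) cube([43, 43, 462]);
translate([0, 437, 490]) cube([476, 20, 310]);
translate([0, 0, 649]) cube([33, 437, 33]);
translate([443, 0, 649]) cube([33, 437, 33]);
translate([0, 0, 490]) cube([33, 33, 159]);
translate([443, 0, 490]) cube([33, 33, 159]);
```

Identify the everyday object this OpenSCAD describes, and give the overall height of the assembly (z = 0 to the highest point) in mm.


A chair. The overall height is 800 mm.

A slab on four corner posts with a tall panel at the back — a chair. The seat slab sits at z = 462 with thickness 28, and the 310 mm backrest starts at the seat top, so the overall height is 462 + 28 + 310 = 800 mm.


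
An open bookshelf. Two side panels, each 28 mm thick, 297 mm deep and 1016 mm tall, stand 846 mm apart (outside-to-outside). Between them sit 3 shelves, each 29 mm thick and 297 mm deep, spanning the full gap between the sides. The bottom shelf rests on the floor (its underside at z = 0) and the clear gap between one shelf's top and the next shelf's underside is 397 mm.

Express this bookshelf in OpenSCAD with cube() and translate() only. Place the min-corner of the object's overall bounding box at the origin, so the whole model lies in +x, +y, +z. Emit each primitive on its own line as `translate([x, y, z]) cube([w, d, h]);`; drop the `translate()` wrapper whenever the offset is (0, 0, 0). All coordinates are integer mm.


cube([28, 297, 1016]);
translate([818, 0, 0]) cube([28, 297, 1016]);
translate([28, 0, 0]) cube([790, 297, 29]);
translate([28, 0, 426]) cube([790, 297, 29]);
translate([28, 0, 852]) cube([790, 297, 29]);


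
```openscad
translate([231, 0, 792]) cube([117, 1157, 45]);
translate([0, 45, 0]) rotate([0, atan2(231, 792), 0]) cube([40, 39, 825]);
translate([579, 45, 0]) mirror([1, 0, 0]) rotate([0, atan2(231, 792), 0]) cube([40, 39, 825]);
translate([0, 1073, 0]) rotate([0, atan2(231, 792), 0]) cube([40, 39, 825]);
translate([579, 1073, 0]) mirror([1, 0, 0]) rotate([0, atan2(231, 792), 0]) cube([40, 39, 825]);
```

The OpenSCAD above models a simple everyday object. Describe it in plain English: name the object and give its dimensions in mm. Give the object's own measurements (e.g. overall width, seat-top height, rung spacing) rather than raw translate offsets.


A sawhorse. A 117×1157×45 mm beam (x, y, z) sits on two A-frame leg pairs. Each pair is two raked legs of 40×39 mm section (39 mm along y) splaying symmetrically in x. Each leg rises 792 mm vertically over 231 mm of horizontal reach and is 825 mm long along its own axis. Every leg's outer bottom edge rests on the floor and its outer top edge meets a bottom edge of the beam — the left legs (tilting toward +x) meet the beam's −x bottom edge, the right legs (their mirror images, tilting toward −x) meet its +x bottom edge — so the leg tops tuck under the beam, the beam's underside is 792 mm above the floor, and the feet are 579 mm apart outside-to-outside with the beam centred between them. The two leg pairs are set in 45 mm from either end of the beam.


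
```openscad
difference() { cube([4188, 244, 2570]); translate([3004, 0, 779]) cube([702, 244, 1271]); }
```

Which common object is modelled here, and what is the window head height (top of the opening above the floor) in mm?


A wall with a window opening. The window head height is 2050 mm.

A wall with a rectangular opening subtracted — a window. Sill at z = 779, opening 1271 mm tall, so the head is at 779 + 1271 = 2050 mm.


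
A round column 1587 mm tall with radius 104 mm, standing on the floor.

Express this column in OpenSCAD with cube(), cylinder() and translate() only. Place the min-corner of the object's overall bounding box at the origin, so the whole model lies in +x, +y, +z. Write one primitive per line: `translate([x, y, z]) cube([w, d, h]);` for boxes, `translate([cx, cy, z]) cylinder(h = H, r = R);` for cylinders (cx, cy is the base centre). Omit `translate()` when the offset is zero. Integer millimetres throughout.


translate([104, 104, 0]) cylinder(h = 1587, r = 104);


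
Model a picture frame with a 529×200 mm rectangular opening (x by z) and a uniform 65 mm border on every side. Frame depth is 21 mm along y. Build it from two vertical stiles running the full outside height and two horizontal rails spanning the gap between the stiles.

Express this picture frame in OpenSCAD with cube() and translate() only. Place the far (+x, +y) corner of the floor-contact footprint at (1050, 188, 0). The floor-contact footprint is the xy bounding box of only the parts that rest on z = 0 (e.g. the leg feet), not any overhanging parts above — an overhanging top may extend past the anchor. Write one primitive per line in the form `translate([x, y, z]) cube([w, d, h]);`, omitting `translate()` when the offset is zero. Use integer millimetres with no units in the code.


translate([391, 167, 0]) cube([65, 21, 330]);
translate([985, 167, 0]) cube([65, 21, 330]);
translate([456, 167, 0]) cube([529, 21, 65]);
translate([456, 167, 265]) cube([529, 21, 65]);


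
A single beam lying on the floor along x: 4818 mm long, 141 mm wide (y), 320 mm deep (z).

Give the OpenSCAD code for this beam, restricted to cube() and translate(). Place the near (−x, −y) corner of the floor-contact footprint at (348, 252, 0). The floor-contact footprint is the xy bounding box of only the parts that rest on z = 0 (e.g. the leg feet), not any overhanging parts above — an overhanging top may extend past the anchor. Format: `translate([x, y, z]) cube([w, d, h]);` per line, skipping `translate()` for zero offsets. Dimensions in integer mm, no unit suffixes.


translate([348, 252, 0]) cube([4818, 141, 320]);


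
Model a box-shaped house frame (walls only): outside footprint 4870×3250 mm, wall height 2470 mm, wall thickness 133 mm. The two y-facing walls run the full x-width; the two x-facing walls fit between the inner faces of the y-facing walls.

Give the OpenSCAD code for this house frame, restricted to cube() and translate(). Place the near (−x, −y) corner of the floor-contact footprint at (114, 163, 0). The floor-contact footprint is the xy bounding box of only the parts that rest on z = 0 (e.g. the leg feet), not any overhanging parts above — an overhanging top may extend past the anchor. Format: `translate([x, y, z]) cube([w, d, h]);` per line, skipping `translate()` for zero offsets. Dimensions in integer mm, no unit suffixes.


translate([114, 163, 0]) cube([4870, 133, 2470]);
translate([114, 3280, 0]) cube([4870, 133, 2470]);
translate([114, 296, 0]) cube([133, 2984, 2470]);
translate([4851, 296, 0]) cube([133, 2984, 2470]);


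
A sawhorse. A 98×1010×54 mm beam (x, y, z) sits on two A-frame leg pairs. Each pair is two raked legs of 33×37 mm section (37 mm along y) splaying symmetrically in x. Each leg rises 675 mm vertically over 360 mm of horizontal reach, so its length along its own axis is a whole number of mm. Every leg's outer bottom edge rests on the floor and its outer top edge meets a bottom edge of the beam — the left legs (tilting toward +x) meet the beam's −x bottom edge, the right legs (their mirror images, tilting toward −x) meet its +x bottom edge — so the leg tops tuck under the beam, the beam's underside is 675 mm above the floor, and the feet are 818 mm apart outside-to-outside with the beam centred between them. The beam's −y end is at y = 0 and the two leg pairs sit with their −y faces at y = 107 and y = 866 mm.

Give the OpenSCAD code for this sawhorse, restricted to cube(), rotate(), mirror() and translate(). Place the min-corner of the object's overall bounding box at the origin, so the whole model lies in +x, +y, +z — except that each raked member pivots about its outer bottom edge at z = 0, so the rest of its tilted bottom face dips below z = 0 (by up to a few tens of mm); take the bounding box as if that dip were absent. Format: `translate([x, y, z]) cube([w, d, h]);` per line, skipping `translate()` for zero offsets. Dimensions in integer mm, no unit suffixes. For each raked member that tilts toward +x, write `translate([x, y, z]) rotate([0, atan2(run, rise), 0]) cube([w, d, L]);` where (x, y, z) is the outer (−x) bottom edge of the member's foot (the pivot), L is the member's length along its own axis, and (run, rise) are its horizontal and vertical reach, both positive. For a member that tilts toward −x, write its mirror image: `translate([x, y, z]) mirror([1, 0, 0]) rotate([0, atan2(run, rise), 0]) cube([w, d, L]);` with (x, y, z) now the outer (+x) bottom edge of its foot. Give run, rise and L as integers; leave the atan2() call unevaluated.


translate([360, 0, 675]) cube([98, 1010, 54]);
translate([0, 107, 0]) rotate([0, atan2(360, 675), 0]) cube([33, 37, 765]);
translate([818, 107, 0]) mirror([1, 0, 0]) rotate([0, atan2(360, 675), 0]) cube([33, 37, 765]);
translate([0, 866, 0]) rotate([0, atan2(360, 675), 0]) cube([33, 37, 765]);
translate([818, 866, 0]) mirror([1, 0, 0]) rotate([0, atan2(360, 675), 0]) cube([33, 37, 765]);


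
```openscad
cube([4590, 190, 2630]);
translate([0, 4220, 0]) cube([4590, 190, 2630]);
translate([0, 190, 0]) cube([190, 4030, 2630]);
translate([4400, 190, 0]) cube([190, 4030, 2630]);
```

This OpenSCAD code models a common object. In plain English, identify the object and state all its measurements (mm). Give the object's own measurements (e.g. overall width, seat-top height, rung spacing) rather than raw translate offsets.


The wall frame of a small rectangular building: four walls, each 2630 mm tall and 190 mm thick, enclosing a footprint 4590 mm (x) by 4410 mm (y) outside-to-outside, with no floor or roof. The front and back walls (the −y and +y sides) span the full width; the two side walls fit between them.


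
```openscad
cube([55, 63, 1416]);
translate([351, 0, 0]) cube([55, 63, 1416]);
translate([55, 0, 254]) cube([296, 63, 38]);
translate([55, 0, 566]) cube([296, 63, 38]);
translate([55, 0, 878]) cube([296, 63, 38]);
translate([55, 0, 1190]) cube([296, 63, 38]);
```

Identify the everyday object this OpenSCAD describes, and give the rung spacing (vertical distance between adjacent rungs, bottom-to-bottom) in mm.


A ladder. The rung spacing is 312 mm.

Two tall 55×63 posts with 4 short bars between them — a ladder. Adjacent rungs sit at z = 254 and z = 566, so the spacing is 566 − 254 = 312 mm.


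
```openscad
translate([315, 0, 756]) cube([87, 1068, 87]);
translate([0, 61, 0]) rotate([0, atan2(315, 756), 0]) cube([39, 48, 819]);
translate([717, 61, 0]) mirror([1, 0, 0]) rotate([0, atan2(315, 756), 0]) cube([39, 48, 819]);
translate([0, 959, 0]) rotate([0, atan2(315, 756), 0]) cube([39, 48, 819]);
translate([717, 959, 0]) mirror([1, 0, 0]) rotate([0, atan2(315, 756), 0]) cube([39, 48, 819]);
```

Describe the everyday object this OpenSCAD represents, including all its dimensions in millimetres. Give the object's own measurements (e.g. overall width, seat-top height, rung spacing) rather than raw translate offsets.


A sawhorse. A 87×1068×87 mm beam (x, y, z) sits on two A-frame leg pairs. Each pair is two raked legs of 39×48 mm section (48 mm along y) splaying symmetrically in x. Each leg rises 756 mm vertically over 315 mm of horizontal reach and is 819 mm long along its own axis. Every leg's outer bottom edge rests on the floor and its outer top edge meets a bottom edge of the beam — the left legs (tilting toward +x) meet the beam's −x bottom edge, the right legs (their mirror images, tilting toward −x) meet its +x bottom edge — so the leg tops tuck under the beam, the beam's underside is 756 mm above the floor, and the feet are 717 mm apart outside-to-outside with the beam centred between them. The two leg pairs are set in 61 mm from either end of the beam.


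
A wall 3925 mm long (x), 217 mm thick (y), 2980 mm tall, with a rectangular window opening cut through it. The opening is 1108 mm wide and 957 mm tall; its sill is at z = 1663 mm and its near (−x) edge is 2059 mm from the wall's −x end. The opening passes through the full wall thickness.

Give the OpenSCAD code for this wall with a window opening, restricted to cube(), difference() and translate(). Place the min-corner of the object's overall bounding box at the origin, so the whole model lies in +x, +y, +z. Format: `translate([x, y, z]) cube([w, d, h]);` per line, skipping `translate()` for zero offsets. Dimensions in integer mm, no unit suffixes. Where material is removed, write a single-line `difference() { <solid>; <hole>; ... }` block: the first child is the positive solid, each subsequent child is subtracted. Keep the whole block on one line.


difference() { cube([3925, 217, 2980]); translate([2059, 0, 1663]) cube([1108, 217, 957]); }


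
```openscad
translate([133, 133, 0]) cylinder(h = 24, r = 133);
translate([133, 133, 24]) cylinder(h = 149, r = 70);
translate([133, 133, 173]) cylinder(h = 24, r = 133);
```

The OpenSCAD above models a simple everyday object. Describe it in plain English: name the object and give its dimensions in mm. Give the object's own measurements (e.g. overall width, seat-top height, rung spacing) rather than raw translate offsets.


A spool: two coaxial disc flanges of radius 133 mm and thickness 24 mm, joined by a core cylinder of radius 70 mm and height 149 mm. The lower flange rests on z = 0 and the three cylinders share a vertical axis.


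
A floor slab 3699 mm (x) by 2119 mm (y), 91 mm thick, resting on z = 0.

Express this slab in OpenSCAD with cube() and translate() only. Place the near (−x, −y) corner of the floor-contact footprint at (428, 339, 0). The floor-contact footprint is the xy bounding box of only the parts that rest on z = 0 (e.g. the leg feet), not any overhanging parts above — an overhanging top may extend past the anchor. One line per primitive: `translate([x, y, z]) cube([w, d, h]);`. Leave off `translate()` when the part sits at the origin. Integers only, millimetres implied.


translate([428, 339, 0]) cube([3699, 2119, 91]);


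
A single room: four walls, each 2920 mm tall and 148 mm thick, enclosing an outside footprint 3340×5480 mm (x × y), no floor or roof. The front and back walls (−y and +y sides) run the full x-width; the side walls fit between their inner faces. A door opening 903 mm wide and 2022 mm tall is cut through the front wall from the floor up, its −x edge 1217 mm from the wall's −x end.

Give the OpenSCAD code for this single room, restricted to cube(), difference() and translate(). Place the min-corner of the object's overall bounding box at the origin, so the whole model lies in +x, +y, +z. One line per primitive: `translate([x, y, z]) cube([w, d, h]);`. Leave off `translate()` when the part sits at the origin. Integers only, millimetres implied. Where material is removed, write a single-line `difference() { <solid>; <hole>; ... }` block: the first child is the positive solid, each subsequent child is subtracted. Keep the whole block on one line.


difference() { cube([3340, 148, 2920]); translate([1217, 0, 0]) cube([903, 148, 2022]); }
translate([0, 5332, 0]) cube([3340, 148, 2920]);
translate([0, 148, 0]) cube([148, 5184, 2920]);
translate([3192, 148, 0]) cube([148, 5184, 2920]);


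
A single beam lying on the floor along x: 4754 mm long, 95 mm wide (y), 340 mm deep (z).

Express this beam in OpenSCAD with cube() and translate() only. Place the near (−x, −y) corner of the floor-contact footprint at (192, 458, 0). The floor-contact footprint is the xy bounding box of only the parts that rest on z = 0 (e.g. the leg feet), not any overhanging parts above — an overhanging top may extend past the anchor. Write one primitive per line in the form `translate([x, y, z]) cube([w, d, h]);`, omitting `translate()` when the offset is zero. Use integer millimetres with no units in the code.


translate([192, 458, 0]) cube([4754, 95, 340]);


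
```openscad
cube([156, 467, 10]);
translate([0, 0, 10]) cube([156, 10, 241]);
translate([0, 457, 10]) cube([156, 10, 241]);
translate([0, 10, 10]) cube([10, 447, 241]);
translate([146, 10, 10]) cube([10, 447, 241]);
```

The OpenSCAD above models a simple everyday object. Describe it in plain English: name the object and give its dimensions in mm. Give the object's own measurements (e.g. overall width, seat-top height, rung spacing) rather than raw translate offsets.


An open-topped rectangular box: outside dimensions 156×467×251 mm, with a uniform wall and base thickness of 10 mm. The base is a full 156×467 slab on the floor; four walls sit on top of the base. The front and back walls (the −y and +y sides) span the full width; the two side walls fit between them.


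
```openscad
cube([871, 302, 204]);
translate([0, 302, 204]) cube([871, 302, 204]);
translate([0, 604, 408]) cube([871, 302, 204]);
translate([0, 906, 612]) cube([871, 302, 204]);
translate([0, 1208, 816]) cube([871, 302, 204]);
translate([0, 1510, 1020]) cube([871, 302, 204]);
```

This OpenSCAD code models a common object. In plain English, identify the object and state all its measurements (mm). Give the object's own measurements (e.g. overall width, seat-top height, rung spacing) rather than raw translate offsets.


A straight staircase of 6 solid steps. Each step is 871 mm wide (x), 302 mm deep (y, the going) and 204 mm tall (the rise). The first step rests on the floor; each subsequent step sits one going further in +y and one rise higher in +z, directly behind and above the previous step with no overlap.


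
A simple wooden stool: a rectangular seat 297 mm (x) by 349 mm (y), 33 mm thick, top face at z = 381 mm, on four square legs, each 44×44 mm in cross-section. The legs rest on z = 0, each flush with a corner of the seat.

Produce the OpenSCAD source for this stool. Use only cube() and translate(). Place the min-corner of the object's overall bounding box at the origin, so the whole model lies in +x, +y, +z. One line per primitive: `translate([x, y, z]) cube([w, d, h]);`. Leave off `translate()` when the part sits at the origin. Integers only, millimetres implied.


translate([0, 0, 348]) cube([297, 349, 33]);
cube([44, 44, 348]);
translate([253, 0, 0]) cube([44, 44, 348]);
translate([0, 305, 0]) cube([44, 44, 348]);
translate([253, 305, 0]) cube([44, 44, 348]);


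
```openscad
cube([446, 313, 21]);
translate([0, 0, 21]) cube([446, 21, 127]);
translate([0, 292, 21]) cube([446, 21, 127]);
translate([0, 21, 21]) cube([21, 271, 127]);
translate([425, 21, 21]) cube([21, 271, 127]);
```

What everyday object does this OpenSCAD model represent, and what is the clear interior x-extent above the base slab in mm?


An open box. The internal width is 404 mm.

A 446×313 base slab with four walls standing on it — an open box. The base is 446 mm wide and the walls are 21 mm thick, so the internal width is 446 − 2 × 21 = 404 mm.


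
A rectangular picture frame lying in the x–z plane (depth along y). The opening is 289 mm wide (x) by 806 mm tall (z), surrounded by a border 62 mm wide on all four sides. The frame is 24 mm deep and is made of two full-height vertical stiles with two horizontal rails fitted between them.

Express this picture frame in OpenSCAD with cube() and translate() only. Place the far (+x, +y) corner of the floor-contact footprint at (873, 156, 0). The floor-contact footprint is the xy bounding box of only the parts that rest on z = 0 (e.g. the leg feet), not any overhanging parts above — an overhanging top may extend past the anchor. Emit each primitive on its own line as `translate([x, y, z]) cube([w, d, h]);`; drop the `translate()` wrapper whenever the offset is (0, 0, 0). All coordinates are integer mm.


translate([460, 132, 0]) cube([62, 24, 930]);
translate([811, 132, 0]) cube([62, 24, 930]);
translate([522, 132, 0]) cube([289, 24, 62]);
translate([522, 132, 868]) cube([289, 24, 62]);


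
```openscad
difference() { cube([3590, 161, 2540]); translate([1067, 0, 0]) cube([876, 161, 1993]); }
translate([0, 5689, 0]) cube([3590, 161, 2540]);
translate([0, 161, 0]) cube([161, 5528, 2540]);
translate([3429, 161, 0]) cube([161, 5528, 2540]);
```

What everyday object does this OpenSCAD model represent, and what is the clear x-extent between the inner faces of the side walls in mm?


A single room. The interior width is 3268 mm.

Four walls enclosing a rectangle with a door in the front wall — a room. Outside width 3590 minus two 161 mm walls gives 3268 mm.


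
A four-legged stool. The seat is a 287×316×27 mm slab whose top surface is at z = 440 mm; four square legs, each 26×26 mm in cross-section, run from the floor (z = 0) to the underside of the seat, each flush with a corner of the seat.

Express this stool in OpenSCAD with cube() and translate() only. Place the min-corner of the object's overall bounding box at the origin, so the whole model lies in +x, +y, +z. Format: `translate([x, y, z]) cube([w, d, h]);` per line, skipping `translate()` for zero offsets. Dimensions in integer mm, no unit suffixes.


translate([0, 0, 413]) cube([287, 316, 27]);
cube([26, 26, 413]);
translate([261, 0, 0]) cube([26, 26, 413]);
translate([0, 290, 0]) cube([26, 26, 413]);
translate([261, 290, 0]) cube([26, 26, 413]);


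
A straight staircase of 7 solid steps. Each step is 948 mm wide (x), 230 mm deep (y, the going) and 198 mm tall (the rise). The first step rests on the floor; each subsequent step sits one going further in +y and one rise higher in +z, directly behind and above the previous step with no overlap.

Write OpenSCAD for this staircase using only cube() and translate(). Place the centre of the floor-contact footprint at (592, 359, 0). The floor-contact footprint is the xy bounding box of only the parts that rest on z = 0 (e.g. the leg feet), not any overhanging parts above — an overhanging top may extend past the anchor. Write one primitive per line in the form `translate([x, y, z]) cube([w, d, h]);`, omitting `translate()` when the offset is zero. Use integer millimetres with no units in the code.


translate([118, 244, 0]) cube([948, 230, 198]);
translate([118, 474, 198]) cube([948, 230, 198]);
translate([118, 704, 396]) cube([948, 230, 198]);
translate([118, 934, 594]) cube([948, 230, 198]);
translate([118, 1164, 792]) cube([948, 230, 198]);
translate([118, 1394, 990]) cube([948, 230, 198]);
translate([118, 1624, 1188]) cube([948, 230, 198]);


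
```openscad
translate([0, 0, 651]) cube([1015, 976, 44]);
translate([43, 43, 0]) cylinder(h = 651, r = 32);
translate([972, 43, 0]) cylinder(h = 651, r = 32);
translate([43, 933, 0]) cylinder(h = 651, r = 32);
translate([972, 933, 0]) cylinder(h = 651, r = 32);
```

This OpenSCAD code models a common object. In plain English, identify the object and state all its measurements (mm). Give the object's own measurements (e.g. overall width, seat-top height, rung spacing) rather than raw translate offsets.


A rectangular dining table. The top is 1015×976×44 mm with its upper surface at z = 695 mm. It stands on four round legs of 64 mm diameter, each leg's bounding box inset 11 mm from the nearest pair of top edges, running from the floor to the underside of the top.


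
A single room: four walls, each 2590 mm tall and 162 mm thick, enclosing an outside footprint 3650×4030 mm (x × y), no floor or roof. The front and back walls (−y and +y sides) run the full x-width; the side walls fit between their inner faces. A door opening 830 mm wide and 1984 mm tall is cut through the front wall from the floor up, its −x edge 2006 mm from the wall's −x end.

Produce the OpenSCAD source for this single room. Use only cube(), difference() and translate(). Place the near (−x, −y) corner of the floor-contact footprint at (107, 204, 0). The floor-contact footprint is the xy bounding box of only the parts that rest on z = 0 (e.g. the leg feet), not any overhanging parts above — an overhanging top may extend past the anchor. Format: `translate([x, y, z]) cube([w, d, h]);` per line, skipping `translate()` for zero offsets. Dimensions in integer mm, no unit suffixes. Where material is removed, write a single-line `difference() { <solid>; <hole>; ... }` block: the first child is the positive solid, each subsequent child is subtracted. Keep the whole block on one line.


difference() { translate([107, 204, 0]) cube([3650, 162, 2590]); translate([2113, 204, 0]) cube([830, 162, 1984]); }
translate([107, 4072, 0]) cube([3650, 162, 2590]);
translate([107, 366, 0]) cube([162, 3706, 2590]);
translate([3595, 366, 0]) cube([162, 3706, 2590]);


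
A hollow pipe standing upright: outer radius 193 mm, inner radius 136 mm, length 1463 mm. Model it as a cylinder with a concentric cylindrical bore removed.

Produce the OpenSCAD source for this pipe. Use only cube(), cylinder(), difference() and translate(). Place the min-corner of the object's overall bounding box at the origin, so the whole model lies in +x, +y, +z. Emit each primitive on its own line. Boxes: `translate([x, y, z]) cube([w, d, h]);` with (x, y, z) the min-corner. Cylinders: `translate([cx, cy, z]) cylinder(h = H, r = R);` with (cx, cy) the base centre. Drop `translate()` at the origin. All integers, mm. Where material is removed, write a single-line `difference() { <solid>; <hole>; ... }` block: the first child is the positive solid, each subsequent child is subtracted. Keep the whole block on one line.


difference() { translate([193, 193, 0]) cylinder(h = 1463, r = 193); translate([193, 193, 0]) cylinder(h = 1463, r = 136); }


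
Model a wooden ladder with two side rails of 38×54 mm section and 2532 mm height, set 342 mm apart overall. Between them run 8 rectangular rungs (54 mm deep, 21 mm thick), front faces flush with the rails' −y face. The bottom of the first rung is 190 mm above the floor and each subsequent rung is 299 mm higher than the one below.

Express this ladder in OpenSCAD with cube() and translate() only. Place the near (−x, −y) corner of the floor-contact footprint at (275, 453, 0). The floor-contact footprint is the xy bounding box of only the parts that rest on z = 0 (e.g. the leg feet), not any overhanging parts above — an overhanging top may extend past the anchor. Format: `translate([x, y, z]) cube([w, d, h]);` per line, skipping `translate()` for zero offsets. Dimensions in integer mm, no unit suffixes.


translate([275, 453, 0]) cube([38, 54, 2532]);
translate([579, 453, 0]) cube([38, 54, 2532]);
translate([313, 453, 190]) cube([266, 54, 21]);
translate([313, 453, 489]) cube([266, 54, 21]);
translate([313, 453, 788]) cube([266, 54, 21]);
translate([313, 453, 1087]) cube([266, 54, 21]);
translate([313, 453, 1386]) cube([266, 54, 21]);
translate([313, 453, 1685]) cube([266, 54, 21]);
translate([313, 453, 1984]) cube([266, 54, 21]);
translate([313, 453, 2283]) cube([266, 54, 21]);
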